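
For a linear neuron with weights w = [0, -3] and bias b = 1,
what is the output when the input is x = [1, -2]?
y = 7

y = (0)(1) + (-3)(-2) + 1 = 7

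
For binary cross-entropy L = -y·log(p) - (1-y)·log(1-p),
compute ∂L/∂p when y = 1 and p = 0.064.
∂L/∂p = -15.62

∂L/∂p = -y/p + (1-y)/(1-p) = -1/0.064 + 0 = -15.62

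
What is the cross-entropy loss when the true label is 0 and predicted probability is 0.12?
L = 0.1278

L = -0·log(0.12) - 1·log(0.88) = -log(0.88) = 0.1278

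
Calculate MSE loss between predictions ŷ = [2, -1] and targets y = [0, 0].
MSE = 2.5

MSE = (1/2)((2-0)² + (-1-0)²) = (1/2)(4 + 1) = 2.5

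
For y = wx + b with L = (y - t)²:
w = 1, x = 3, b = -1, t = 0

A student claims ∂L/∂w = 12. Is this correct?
Correct

y = (1)(3) + -1 = 2
∂L/∂y = 2(y - t) = 2(2 - 0) = 4
∂y/∂w = x = 3
∂L/∂w = 4 × 3 = 12

Claimed value: 12
Correct: The correct gradient is 12.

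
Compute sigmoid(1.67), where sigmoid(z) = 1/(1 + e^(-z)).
0.8416

sigmoid(1.67) = 1/(1 + e^(-1.67)) = 1/(1 + 0.1882) = 0.8416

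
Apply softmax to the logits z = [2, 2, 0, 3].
p = [0.206, 0.206, 0.0279, 0.5601]

exp(z) = [7.389, 7.389, 1, 20.09]
Sum = 35.86
p = [0.206, 0.206, 0.0279, 0.5601]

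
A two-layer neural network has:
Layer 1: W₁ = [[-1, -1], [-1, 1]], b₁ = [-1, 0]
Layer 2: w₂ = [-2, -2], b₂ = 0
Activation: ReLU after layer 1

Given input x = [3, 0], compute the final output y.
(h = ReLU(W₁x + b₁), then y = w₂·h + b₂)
y = 0

Layer 1 pre-activation: z₁ = [-4, -3]
After ReLU: h = [0, 0]
Layer 2 output: y = -2×0 + -2×0 + 0 = 0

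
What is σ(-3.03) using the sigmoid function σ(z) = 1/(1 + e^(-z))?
0.04609

sigmoid(-3.03) = 1/(1 + e^(3.03)) = 1/(1 + 20.7) = 0.04609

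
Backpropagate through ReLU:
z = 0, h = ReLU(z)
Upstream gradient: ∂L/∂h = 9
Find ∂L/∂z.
∂L/∂z = 0

h = ReLU(0) = 0
At z = 0: ∂h/∂z = 0 (by convention)
∂L/∂z = ∂L/∂h · ∂h/∂z = 9 × 0 = 0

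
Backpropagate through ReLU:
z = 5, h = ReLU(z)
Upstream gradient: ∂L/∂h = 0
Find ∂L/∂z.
∂L/∂z = 0

h = ReLU(5) = 5
Since z > 0: ∂h/∂z = 1
∂L/∂z = ∂L/∂h · ∂h/∂z = 0 × 1 = 0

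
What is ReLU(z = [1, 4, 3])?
h = [1, 4, 3]

ReLU applied element-wise: max(0,1)=1, max(0,4)=4, max(0,3)=3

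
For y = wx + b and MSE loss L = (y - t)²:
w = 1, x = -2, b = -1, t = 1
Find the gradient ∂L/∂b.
∂L/∂b = -8

y = wx + b = (1)(-2) + -1 = -3
∂L/∂y = 2(y - t) = 2(-3 - 1) = -8
∂y/∂b = 1
∂L/∂b = ∂L/∂y · ∂y/∂b = -8 × 1 = -8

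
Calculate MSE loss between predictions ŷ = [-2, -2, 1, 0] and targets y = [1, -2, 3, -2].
MSE = 4.25

MSE = (1/4)((-2-1)² + (-2--2)² + (1-3)² + (0--2)²) = (1/4)(9 + 0 + 4 + 4) = 4.25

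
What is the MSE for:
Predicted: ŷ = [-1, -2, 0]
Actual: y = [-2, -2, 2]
MSE = 1.667

MSE = (1/3)((-1--2)² + (-2--2)² + (0-2)²) = (1/3)(1 + 0 + 4) = 1.667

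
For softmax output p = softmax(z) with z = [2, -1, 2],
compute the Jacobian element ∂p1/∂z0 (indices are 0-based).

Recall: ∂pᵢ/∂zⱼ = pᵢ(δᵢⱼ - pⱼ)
∂p1/∂z0 = -0.01185

p = softmax(z) = [0.4879, 0.02429, 0.4879]
p1 = 0.02429, p0 = 0.4879

∂p1/∂z0 = -p1 × p0 = -0.02429 × 0.4879 = -0.01185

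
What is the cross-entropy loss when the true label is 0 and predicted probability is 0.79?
L = 1.561

L = -0·log(0.79) - 1·log(0.21) = -log(0.21) = 1.561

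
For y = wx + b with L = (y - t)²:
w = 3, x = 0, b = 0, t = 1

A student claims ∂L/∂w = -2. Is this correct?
Incorrect

y = (3)(0) + 0 = 0
∂L/∂y = 2(y - t) = 2(0 - 1) = -2
∂y/∂w = x = 0
∂L/∂w = -2 × 0 = 0

Claimed value: -2
Incorrect: The correct gradient is 0.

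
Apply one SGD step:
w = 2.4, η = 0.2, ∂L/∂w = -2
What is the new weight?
w_new = 2.8

w_new = w - η·∂L/∂w = 2.4 - 0.2×(-2) = 2.4 - (-0.4) = 2.8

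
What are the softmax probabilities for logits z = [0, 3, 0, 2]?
p = [0.0339, 0.6815, 0.0339, 0.2507]

exp(z) = [1, 20.09, 1, 7.389]
Sum = 29.47
p = [0.0339, 0.6815, 0.0339, 0.2507]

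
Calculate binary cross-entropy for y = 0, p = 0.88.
L = 2.12

L = -0·log(0.88) - 1·log(0.12) = -log(0.12) = 2.12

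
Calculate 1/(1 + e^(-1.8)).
0.8581

sigmoid(1.8) = 1/(1 + e^(-1.8)) = 1/(1 + 0.1653) = 0.8581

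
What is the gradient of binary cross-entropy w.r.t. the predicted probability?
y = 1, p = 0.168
∂L/∂p = -5.952

∂L/∂p = -y/p + (1-y)/(1-p) = -1/0.168 + 0 = -5.952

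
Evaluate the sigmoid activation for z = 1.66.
0.8402

sigmoid(1.66) = 1/(1 + e^(-1.66)) = 1/(1 + 0.1901) = 0.8402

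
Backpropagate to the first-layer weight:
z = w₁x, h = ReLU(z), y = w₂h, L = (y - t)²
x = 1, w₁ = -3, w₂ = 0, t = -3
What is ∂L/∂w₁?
∂L/∂w₁ = 0

Forward pass:
z = w₁x = -3×1 = -3
h = ReLU(-3) = 0
y = w₂h = 0×0 = 0

Backward pass:
∂L/∂y = 2(y - t) = 2(0 - -3) = 6
∂y/∂h = w₂ = 0
∂h/∂z = 0 (ReLU derivative)
∂z/∂w₁ = x = 1

∂L/∂w₁ = 6 × 0 × 0 × 1 = 0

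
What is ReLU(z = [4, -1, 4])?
h = [4, 0, 4]

ReLU applied element-wise: max(0,4)=4, max(0,-1)=0, max(0,4)=4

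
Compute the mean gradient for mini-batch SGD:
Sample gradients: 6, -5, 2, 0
Average gradient = 0.75

Average = (1/4)(6 + -5 + 2 + 0) = 3/4 = 0.75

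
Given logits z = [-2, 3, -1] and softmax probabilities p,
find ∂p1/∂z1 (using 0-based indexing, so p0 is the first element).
∂p1/∂z1 = 0.02384

p = softmax(z) = [0.006573, 0.9756, 0.01787]
p1 = 0.9756

∂p1/∂z1 = p1(1 - p1) = 0.9756 × (1 - 0.9756) = 0.02384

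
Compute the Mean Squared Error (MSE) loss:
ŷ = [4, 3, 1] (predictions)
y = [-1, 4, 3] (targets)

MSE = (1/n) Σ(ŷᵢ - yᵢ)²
MSE = 10

MSE = (1/3)((4--1)² + (3-4)² + (1-3)²) = (1/3)(25 + 1 + 4) = 10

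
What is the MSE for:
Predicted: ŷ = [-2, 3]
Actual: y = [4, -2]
MSE = 30.5

MSE = (1/2)((-2-4)² + (3--2)²) = (1/2)(36 + 25) = 30.5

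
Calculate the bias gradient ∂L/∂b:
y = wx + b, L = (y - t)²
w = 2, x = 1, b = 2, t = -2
∂L/∂b = 12

y = wx + b = (2)(1) + 2 = 4
∂L/∂y = 2(y - t) = 2(4 - -2) = 12
∂y/∂b = 1
∂L/∂b = ∂L/∂y · ∂y/∂b = 12 × 1 = 12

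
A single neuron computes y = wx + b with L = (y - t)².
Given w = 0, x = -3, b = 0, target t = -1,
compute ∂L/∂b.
∂L/∂b = 2

y = wx + b = (0)(-3) + 0 = 0
∂L/∂y = 2(y - t) = 2(0 - -1) = 2
∂y/∂b = 1
∂L/∂b = ∂L/∂y · ∂y/∂b = 2 × 1 = 2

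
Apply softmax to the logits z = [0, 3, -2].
p = [0.0471, 0.9465, 0.0064]

exp(z) = [1, 20.09, 0.1353]
Sum = 21.22
p = [0.0471, 0.9465, 0.0064]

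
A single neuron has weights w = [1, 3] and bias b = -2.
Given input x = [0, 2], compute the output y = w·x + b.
y = 4

y = (1)(0) + (3)(2) + -2 = 4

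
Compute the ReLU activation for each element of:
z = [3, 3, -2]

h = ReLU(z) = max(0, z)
h = [3, 3, 0]

ReLU applied element-wise: max(0,3)=3, max(0,3)=3, max(0,-2)=0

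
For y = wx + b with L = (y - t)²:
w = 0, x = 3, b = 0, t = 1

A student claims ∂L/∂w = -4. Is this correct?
Incorrect

y = (0)(3) + 0 = 0
∂L/∂y = 2(y - t) = 2(0 - 1) = -2
∂y/∂w = x = 3
∂L/∂w = -2 × 3 = -6

Claimed value: -4
Incorrect: The correct gradient is -6.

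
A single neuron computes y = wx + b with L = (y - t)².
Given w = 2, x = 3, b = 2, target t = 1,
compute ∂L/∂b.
∂L/∂b = 14

y = wx + b = (2)(3) + 2 = 8
∂L/∂y = 2(y - t) = 2(8 - 1) = 14
∂y/∂b = 1
∂L/∂b = ∂L/∂y · ∂y/∂b = 14 × 1 = 14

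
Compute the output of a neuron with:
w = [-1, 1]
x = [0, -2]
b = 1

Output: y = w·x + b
y = -1

y = (-1)(0) + (1)(-2) + 1 = -1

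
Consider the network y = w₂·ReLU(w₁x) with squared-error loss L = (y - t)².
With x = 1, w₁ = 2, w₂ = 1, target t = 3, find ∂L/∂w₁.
∂L/∂w₁ = -2

Forward pass:
z = w₁x = 2×1 = 2
h = ReLU(2) = 2
y = w₂h = 1×2 = 2

Backward pass:
∂L/∂y = 2(y - t) = 2(2 - 3) = -2
∂y/∂h = w₂ = 1
∂h/∂z = 1 (ReLU derivative)
∂z/∂w₁ = x = 1

∂L/∂w₁ = -2 × 1 × 1 × 1 = -2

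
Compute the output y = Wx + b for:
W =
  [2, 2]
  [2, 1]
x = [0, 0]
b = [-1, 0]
y = [-1, 0]

Wx = [2×0 + 2×0, 2×0 + 1×0]
   = [0, 0]
y = Wx + b = [0 + -1, 0 + 0] = [-1, 0]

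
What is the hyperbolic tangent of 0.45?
0.4219

tanh(0.45) = (e^(0.45) - e^(-0.45))/(e^(0.45) + e^(-0.45)) = 0.4219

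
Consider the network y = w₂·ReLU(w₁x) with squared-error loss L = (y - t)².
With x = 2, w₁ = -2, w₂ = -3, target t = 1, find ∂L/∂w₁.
∂L/∂w₁ = 0

Forward pass:
z = w₁x = -2×2 = -4
h = ReLU(-4) = 0
y = w₂h = -3×0 = 0

Backward pass:
∂L/∂y = 2(y - t) = 2(0 - 1) = -2
∂y/∂h = w₂ = -3
∂h/∂z = 0 (ReLU derivative)
∂z/∂w₁ = x = 2

∂L/∂w₁ = -2 × -3 × 0 × 2 = 0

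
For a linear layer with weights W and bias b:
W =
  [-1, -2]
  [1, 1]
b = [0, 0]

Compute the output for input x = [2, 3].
y = [-8, 5]

Wx = [-1×2 + -2×3, 1×2 + 1×3]
   = [-8, 5]
y = Wx + b = [-8 + 0, 5 + 0] = [-8, 5]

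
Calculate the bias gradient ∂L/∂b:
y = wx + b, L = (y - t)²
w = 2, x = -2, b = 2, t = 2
∂L/∂b = -8

y = wx + b = (2)(-2) + 2 = -2
∂L/∂y = 2(y - t) = 2(-2 - 2) = -8
∂y/∂b = 1
∂L/∂b = ∂L/∂y · ∂y/∂b = -8 × 1 = -8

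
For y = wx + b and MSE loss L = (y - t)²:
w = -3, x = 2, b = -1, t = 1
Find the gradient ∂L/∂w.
∂L/∂w = -32

y = wx + b = (-3)(2) + -1 = -7
∂L/∂y = 2(y - t) = 2(-7 - 1) = -16
∂y/∂w = x = 2
∂L/∂w = ∂L/∂y · ∂y/∂w = -16 × 2 = -32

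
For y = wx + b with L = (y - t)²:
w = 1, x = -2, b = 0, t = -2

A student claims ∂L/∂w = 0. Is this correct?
Correct

y = (1)(-2) + 0 = -2
∂L/∂y = 2(y - t) = 2(-2 - -2) = 0
∂y/∂w = x = -2
∂L/∂w = 0 × -2 = 0

Claimed value: 0
Correct: The correct gradient is 0.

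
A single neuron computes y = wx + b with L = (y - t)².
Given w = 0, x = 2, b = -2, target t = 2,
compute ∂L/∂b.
∂L/∂b = -8

y = wx + b = (0)(2) + -2 = -2
∂L/∂y = 2(y - t) = 2(-2 - 2) = -8
∂y/∂b = 1
∂L/∂b = ∂L/∂y · ∂y/∂b = -8 × 1 = -8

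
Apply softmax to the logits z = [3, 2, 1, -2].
p = [0.6623, 0.2436, 0.0896, 0.0045]

exp(z) = [20.09, 7.389, 2.718, 0.1353]
Sum = 30.33
p = [0.6623, 0.2436, 0.0896, 0.0045]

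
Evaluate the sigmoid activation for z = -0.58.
0.3589

sigmoid(-0.58) = 1/(1 + e^(0.58)) = 1/(1 + 1.786) = 0.3589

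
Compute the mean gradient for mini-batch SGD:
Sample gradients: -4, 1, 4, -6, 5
Average gradient = 0

Average = (1/5)(-4 + 1 + 4 + -6 + 5) = 0/5 = 0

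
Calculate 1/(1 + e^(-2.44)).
0.9198

sigmoid(2.44) = 1/(1 + e^(-2.44)) = 1/(1 + 0.08716) = 0.9198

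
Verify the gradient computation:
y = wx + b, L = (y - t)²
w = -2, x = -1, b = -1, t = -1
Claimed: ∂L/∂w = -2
Incorrect

y = (-2)(-1) + -1 = 1
∂L/∂y = 2(y - t) = 2(1 - -1) = 4
∂y/∂w = x = -1
∂L/∂w = 4 × -1 = -4

Claimed value: -2
Incorrect: The correct gradient is -4.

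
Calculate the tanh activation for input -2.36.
-0.9823

tanh(-2.36) = (e^(-2.36) - e^(2.36))/(e^(-2.36) + e^(2.36)) = -0.9823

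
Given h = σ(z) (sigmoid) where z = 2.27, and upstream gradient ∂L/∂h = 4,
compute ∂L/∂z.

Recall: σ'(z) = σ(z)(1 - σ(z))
∂L/∂z = 0.3395

σ(2.27) = 0.9064
σ'(2.27) = σ(2.27)(1 - σ(2.27)) = 0.9064 × 0.09364 = 0.08487
∂L/∂z = ∂L/∂h · σ'(z) = 4 × 0.08487 = 0.3395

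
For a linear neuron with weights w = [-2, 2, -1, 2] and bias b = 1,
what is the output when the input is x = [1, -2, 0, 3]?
y = 1

y = (-2)(1) + (2)(-2) + (-1)(0) + (2)(3) + 1 = 1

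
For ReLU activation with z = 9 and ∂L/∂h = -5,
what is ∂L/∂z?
∂L/∂z = -5

h = ReLU(9) = 9
Since z > 0: ∂h/∂z = 1
∂L/∂z = ∂L/∂h · ∂h/∂z = -5 × 1 = -5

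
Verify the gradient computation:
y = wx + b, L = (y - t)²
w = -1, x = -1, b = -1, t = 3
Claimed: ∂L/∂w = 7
Incorrect

y = (-1)(-1) + -1 = 0
∂L/∂y = 2(y - t) = 2(0 - 3) = -6
∂y/∂w = x = -1
∂L/∂w = -6 × -1 = 6

Claimed value: 7
Incorrect: The correct gradient is 6.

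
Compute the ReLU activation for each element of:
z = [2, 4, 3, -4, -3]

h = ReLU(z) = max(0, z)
h = [2, 4, 3, 0, 0]

ReLU applied element-wise: max(0,2)=2, max(0,4)=4, max(0,3)=3, max(0,-4)=0, max(0,-3)=0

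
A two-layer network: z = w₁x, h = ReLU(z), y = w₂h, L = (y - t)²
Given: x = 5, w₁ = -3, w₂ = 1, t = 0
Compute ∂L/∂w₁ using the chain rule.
∂L/∂w₁ = 0

Forward pass:
z = w₁x = -3×5 = -15
h = ReLU(-15) = 0
y = w₂h = 1×0 = 0

Backward pass:
∂L/∂y = 2(y - t) = 2(0 - 0) = 0
∂y/∂h = w₂ = 1
∂h/∂z = 0 (ReLU derivative)
∂z/∂w₁ = x = 5

∂L/∂w₁ = 0 × 1 × 0 × 5 = 0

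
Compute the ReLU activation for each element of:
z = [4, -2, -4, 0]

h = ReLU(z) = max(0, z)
h = [4, 0, 0, 0]

ReLU applied element-wise: max(0,4)=4, max(0,-2)=0, max(0,-4)=0, max(0,0)=0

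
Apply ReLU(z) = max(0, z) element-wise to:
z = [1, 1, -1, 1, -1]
h = [1, 1, 0, 1, 0]

ReLU applied element-wise: max(0,1)=1, max(0,1)=1, max(0,-1)=0, max(0,1)=1, max(0,-1)=0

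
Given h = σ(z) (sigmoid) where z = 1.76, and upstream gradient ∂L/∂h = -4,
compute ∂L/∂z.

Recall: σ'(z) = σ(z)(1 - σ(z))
∂L/∂z = -0.501

σ(1.76) = 0.8532
σ'(1.76) = σ(1.76)(1 - σ(1.76)) = 0.8532 × 0.1468 = 0.1252
∂L/∂z = ∂L/∂h · σ'(z) = -4 × 0.1252 = -0.501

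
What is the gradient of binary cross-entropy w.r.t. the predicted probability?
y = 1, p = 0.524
∂L/∂p = -1.908

∂L/∂p = -y/p + (1-y)/(1-p) = -1/0.524 + 0 = -1.908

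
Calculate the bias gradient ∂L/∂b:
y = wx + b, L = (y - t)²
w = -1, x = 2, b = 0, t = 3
∂L/∂b = -10

y = wx + b = (-1)(2) + 0 = -2
∂L/∂y = 2(y - t) = 2(-2 - 3) = -10
∂y/∂b = 1
∂L/∂b = ∂L/∂y · ∂y/∂b = -10 × 1 = -10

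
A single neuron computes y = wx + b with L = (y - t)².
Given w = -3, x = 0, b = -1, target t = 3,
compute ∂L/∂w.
∂L/∂w = 0

y = wx + b = (-3)(0) + -1 = -1
∂L/∂y = 2(y - t) = 2(-1 - 3) = -8
∂y/∂w = x = 0
∂L/∂w = ∂L/∂y · ∂y/∂w = -8 × 0 = 0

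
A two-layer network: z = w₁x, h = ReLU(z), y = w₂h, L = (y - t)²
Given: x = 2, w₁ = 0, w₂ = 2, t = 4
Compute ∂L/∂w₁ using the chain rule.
∂L/∂w₁ = 0

Forward pass:
z = w₁x = 0×2 = 0
h = ReLU(0) = 0
y = w₂h = 2×0 = 0

Backward pass:
∂L/∂y = 2(y - t) = 2(0 - 4) = -8
∂y/∂h = w₂ = 2
∂h/∂z = 0 (ReLU derivative)
∂z/∂w₁ = x = 2

∂L/∂w₁ = -8 × 2 × 0 × 2 = 0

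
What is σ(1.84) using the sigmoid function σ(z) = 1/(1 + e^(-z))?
0.8629

sigmoid(1.84) = 1/(1 + e^(-1.84)) = 1/(1 + 0.1588) = 0.8629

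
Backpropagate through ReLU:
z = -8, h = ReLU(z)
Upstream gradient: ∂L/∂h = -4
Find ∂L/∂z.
∂L/∂z = 0

h = ReLU(-8) = 0
Since z < 0: ∂h/∂z = 0
∂L/∂z = ∂L/∂h · ∂h/∂z = -4 × 0 = 0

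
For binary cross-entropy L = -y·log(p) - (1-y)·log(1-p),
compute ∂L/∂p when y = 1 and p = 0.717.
∂L/∂p = -1.395

∂L/∂p = -y/p + (1-y)/(1-p) = -1/0.717 + 0 = -1.395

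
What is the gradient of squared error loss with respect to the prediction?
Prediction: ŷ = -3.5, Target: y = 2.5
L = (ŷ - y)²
∂L/∂ŷ = -12.0

∂L/∂ŷ = 2(ŷ - y) = 2(-3.5 - 2.5) = 2(-6.0) = -12.0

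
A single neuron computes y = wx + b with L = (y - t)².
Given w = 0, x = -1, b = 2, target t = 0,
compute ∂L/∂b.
∂L/∂b = 4

y = wx + b = (0)(-1) + 2 = 2
∂L/∂y = 2(y - t) = 2(2 - 0) = 4
∂y/∂b = 1
∂L/∂b = ∂L/∂y · ∂y/∂b = 4 × 1 = 4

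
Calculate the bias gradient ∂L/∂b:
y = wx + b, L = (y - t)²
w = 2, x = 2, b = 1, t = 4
∂L/∂b = 2

y = wx + b = (2)(2) + 1 = 5
∂L/∂y = 2(y - t) = 2(5 - 4) = 2
∂y/∂b = 1
∂L/∂b = ∂L/∂y · ∂y/∂b = 2 × 1 = 2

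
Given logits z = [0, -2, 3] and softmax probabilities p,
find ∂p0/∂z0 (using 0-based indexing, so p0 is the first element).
∂p0/∂z0 = 0.0449

p = softmax(z) = [0.04712, 0.006377, 0.9465]
p0 = 0.04712

∂p0/∂z0 = p0(1 - p0) = 0.04712 × (1 - 0.04712) = 0.0449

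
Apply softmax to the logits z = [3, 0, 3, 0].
p = [0.4763, 0.0237, 0.4763, 0.0237]

exp(z) = [20.09, 1, 20.09, 1]
Sum = 42.17
p = [0.4763, 0.0237, 0.4763, 0.0237]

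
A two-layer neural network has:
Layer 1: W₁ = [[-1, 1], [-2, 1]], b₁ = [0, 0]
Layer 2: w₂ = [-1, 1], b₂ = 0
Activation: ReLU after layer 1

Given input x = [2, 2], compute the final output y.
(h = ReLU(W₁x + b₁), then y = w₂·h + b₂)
y = 0

Layer 1 pre-activation: z₁ = [0, -2]
After ReLU: h = [0, 0]
Layer 2 output: y = -1×0 + 1×0 + 0 = 0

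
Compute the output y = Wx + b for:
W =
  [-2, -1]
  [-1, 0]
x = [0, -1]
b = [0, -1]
y = [1, -1]

Wx = [-2×0 + -1×-1, -1×0 + 0×-1]
   = [1, 0]
y = Wx + b = [1 + 0, 0 + -1] = [1, -1]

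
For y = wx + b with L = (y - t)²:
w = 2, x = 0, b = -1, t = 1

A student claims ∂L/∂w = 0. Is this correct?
Correct

y = (2)(0) + -1 = -1
∂L/∂y = 2(y - t) = 2(-1 - 1) = -4
∂y/∂w = x = 0
∂L/∂w = -4 × 0 = 0

Claimed value: 0
Correct: The correct gradient is 0.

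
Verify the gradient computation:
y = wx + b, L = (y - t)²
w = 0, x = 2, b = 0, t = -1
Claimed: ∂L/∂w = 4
Correct

y = (0)(2) + 0 = 0
∂L/∂y = 2(y - t) = 2(0 - -1) = 2
∂y/∂w = x = 2
∂L/∂w = 2 × 2 = 4

Claimed value: 4
Correct: The correct gradient is 4.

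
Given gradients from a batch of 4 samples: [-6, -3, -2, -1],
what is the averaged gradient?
Average gradient = -3

Average = (1/4)(-6 + -3 + -2 + -1) = -12/4 = -3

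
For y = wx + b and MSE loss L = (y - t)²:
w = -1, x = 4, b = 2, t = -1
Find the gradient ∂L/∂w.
∂L/∂w = -8

y = wx + b = (-1)(4) + 2 = -2
∂L/∂y = 2(y - t) = 2(-2 - -1) = -2
∂y/∂w = x = 4
∂L/∂w = ∂L/∂y · ∂y/∂w = -2 × 4 = -8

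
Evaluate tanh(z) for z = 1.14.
0.8144

tanh(1.14) = (e^(1.14) - e^(-1.14))/(e^(1.14) + e^(-1.14)) = 0.8144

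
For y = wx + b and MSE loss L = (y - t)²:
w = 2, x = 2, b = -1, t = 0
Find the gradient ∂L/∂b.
∂L/∂b = 6

y = wx + b = (2)(2) + -1 = 3
∂L/∂y = 2(y - t) = 2(3 - 0) = 6
∂y/∂b = 1
∂L/∂b = ∂L/∂y · ∂y/∂b = 6 × 1 = 6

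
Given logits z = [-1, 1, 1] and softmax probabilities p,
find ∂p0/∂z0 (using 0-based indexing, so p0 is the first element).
∂p0/∂z0 = 0.05936

p = softmax(z) = [0.06338, 0.4683, 0.4683]
p0 = 0.06338

∂p0/∂z0 = p0(1 - p0) = 0.06338 × (1 - 0.06338) = 0.05936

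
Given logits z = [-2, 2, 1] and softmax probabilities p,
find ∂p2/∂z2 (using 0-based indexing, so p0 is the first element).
∂p2/∂z2 = 0.195

p = softmax(z) = [0.01321, 0.7214, 0.2654]
p2 = 0.2654

∂p2/∂z2 = p2(1 - p2) = 0.2654 × (1 - 0.2654) = 0.195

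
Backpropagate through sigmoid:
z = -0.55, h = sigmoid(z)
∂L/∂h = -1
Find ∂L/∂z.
∂L/∂z = -0.232

σ(-0.55) = 0.3659
σ'(-0.55) = σ(-0.55)(1 - σ(-0.55)) = 0.3659 × 0.6341 = 0.232
∂L/∂z = ∂L/∂h · σ'(z) = -1 × 0.232 = -0.232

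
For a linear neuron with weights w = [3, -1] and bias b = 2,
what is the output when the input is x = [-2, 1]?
y = -5

y = (3)(-2) + (-1)(1) + 2 = -5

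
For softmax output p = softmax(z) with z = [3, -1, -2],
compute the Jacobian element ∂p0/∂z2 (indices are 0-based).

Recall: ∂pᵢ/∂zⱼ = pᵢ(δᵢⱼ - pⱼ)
∂p0/∂z2 = -0.006413

p = softmax(z) = [0.9756, 0.01787, 0.006573]
p0 = 0.9756, p2 = 0.006573

∂p0/∂z2 = -p0 × p2 = -0.9756 × 0.006573 = -0.006413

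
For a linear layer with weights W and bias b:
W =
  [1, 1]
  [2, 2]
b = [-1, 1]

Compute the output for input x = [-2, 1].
y = [-2, -1]

Wx = [1×-2 + 1×1, 2×-2 + 2×1]
   = [-1, -2]
y = Wx + b = [-1 + -1, -2 + 1] = [-2, -1]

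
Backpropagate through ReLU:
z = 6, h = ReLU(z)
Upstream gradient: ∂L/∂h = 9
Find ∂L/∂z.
∂L/∂z = 9

h = ReLU(6) = 6
Since z > 0: ∂h/∂z = 1
∂L/∂z = ∂L/∂h · ∂h/∂z = 9 × 1 = 9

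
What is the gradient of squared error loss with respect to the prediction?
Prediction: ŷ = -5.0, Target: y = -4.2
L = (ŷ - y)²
∂L/∂ŷ = -1.6

∂L/∂ŷ = 2(ŷ - y) = 2(-5.0 - -4.2) = 2(-0.8) = -1.6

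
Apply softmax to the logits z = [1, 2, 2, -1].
p = [0.1522, 0.4136, 0.4136, 0.0206]

exp(z) = [2.718, 7.389, 7.389, 0.3679]
Sum = 17.86
p = [0.1522, 0.4136, 0.4136, 0.0206]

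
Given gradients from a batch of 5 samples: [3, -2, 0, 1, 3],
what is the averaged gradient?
Average gradient = 1

Average = (1/5)(3 + -2 + 0 + 1 + 3) = 5/5 = 1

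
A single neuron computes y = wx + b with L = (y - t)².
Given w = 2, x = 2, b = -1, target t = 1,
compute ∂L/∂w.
∂L/∂w = 8

y = wx + b = (2)(2) + -1 = 3
∂L/∂y = 2(y - t) = 2(3 - 1) = 4
∂y/∂w = x = 2
∂L/∂w = ∂L/∂y · ∂y/∂w = 4 × 2 = 8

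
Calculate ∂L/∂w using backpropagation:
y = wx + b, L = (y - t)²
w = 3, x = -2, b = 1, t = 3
∂L/∂w = 32

y = wx + b = (3)(-2) + 1 = -5
∂L/∂y = 2(y - t) = 2(-5 - 3) = -16
∂y/∂w = x = -2
∂L/∂w = ∂L/∂y · ∂y/∂w = -16 × -2 = 32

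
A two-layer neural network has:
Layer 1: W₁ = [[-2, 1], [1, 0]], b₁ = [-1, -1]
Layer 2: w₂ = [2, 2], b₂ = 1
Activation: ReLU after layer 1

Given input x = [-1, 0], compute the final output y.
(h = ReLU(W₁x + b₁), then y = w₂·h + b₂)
y = 3

Layer 1 pre-activation: z₁ = [1, -2]
After ReLU: h = [1, 0]
Layer 2 output: y = 2×1 + 2×0 + 1 = 3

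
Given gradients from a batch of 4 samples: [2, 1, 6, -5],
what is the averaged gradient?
Average gradient = 1

Average = (1/4)(2 + 1 + 6 + -5) = 4/4 = 1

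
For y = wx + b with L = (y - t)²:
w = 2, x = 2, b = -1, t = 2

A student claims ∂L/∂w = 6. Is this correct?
Incorrect

y = (2)(2) + -1 = 3
∂L/∂y = 2(y - t) = 2(3 - 2) = 2
∂y/∂w = x = 2
∂L/∂w = 2 × 2 = 4

Claimed value: 6
Incorrect: The correct gradient is 4.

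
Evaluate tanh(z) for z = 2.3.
0.9801

tanh(2.3) = (e^(2.3) - e^(-2.3))/(e^(2.3) + e^(-2.3)) = 0.9801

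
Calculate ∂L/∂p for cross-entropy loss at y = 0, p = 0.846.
∂L/∂p = 6.494

∂L/∂p = -y/p + (1-y)/(1-p) = 0 + 1/0.154 = 6.494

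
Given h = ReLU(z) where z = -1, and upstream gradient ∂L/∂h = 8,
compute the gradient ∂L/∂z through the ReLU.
∂L/∂z = 0

h = ReLU(-1) = 0
Since z < 0: ∂h/∂z = 0
∂L/∂z = ∂L/∂h · ∂h/∂z = 8 × 0 = 0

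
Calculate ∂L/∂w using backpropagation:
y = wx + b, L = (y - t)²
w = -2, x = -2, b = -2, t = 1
∂L/∂w = -4

y = wx + b = (-2)(-2) + -2 = 2
∂L/∂y = 2(y - t) = 2(2 - 1) = 2
∂y/∂w = x = -2
∂L/∂w = ∂L/∂y · ∂y/∂w = 2 × -2 = -4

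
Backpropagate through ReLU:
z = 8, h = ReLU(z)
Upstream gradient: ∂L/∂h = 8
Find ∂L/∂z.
∂L/∂z = 8

h = ReLU(8) = 8
Since z > 0: ∂h/∂z = 1
∂L/∂z = ∂L/∂h · ∂h/∂z = 8 × 1 = 8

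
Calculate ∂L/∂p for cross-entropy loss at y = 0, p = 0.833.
∂L/∂p = 5.988

∂L/∂p = -y/p + (1-y)/(1-p) = 0 + 1/0.167 = 5.988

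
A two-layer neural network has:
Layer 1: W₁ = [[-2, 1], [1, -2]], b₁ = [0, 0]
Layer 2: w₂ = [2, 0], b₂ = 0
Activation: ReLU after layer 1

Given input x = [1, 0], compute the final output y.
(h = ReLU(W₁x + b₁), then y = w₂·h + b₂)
y = 0

Layer 1 pre-activation: z₁ = [-2, 1]
After ReLU: h = [0, 1]
Layer 2 output: y = 2×0 + 0×1 + 0 = 0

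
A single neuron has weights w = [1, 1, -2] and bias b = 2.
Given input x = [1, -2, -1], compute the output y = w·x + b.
y = 3

y = (1)(1) + (1)(-2) + (-2)(-1) + 2 = 3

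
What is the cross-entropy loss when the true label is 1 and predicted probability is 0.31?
L = 1.171

L = -1·log(0.31) - 0·log(0.69) = -log(0.31) = 1.171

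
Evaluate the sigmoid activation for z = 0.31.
0.5769

sigmoid(0.31) = 1/(1 + e^(-0.31)) = 1/(1 + 0.7334) = 0.5769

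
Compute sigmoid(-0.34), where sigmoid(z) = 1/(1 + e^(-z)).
0.4158

sigmoid(-0.34) = 1/(1 + e^(0.34)) = 1/(1 + 1.405) = 0.4158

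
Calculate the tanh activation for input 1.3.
0.8617

tanh(1.3) = (e^(1.3) - e^(-1.3))/(e^(1.3) + e^(-1.3)) = 0.8617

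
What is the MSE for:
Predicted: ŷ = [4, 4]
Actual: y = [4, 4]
MSE = 0

MSE = (1/2)((4-4)² + (4-4)²) = (1/2)(0 + 0) = 0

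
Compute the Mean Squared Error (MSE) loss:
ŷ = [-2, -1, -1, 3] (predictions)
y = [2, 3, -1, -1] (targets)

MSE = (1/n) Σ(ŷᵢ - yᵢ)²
MSE = 12

MSE = (1/4)((-2-2)² + (-1-3)² + (-1--1)² + (3--1)²) = (1/4)(16 + 16 + 0 + 16) = 12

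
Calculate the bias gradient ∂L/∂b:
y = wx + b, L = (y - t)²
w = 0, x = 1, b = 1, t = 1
∂L/∂b = 0

y = wx + b = (0)(1) + 1 = 1
∂L/∂y = 2(y - t) = 2(1 - 1) = 0
∂y/∂b = 1
∂L/∂b = ∂L/∂y · ∂y/∂b = 0 × 1 = 0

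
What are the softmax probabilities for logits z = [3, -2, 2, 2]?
p = [0.5739, 0.0039, 0.2111, 0.2111]

exp(z) = [20.09, 0.1353, 7.389, 7.389]
Sum = 35
p = [0.5739, 0.0039, 0.2111, 0.2111]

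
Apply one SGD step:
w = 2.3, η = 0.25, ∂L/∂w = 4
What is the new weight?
w_new = 1.3

w_new = w - η·∂L/∂w = 2.3 - 0.25×(4) = 2.3 - (1) = 1.3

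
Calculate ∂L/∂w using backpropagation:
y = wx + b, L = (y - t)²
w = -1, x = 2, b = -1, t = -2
∂L/∂w = -4

y = wx + b = (-1)(2) + -1 = -3
∂L/∂y = 2(y - t) = 2(-3 - -2) = -2
∂y/∂w = x = 2
∂L/∂w = ∂L/∂y · ∂y/∂w = -2 × 2 = -4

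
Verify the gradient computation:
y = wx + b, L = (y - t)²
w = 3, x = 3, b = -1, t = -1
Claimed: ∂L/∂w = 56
Incorrect

y = (3)(3) + -1 = 8
∂L/∂y = 2(y - t) = 2(8 - -1) = 18
∂y/∂w = x = 3
∂L/∂w = 18 × 3 = 54

Claimed value: 56
Incorrect: The correct gradient is 54.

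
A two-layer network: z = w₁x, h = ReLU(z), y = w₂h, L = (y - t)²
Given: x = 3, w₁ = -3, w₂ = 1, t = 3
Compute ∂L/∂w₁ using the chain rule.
∂L/∂w₁ = 0

Forward pass:
z = w₁x = -3×3 = -9
h = ReLU(-9) = 0
y = w₂h = 1×0 = 0

Backward pass:
∂L/∂y = 2(y - t) = 2(0 - 3) = -6
∂y/∂h = w₂ = 1
∂h/∂z = 0 (ReLU derivative)
∂z/∂w₁ = x = 3

∂L/∂w₁ = -6 × 1 × 0 × 3 = 0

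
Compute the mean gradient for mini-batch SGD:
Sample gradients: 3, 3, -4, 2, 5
Average gradient = 1.8

Average = (1/5)(3 + 3 + -4 + 2 + 5) = 9/5 = 1.8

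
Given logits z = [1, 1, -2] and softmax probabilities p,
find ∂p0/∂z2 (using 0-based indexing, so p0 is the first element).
∂p0/∂z2 = -0.01185

p = softmax(z) = [0.4879, 0.4879, 0.02429]
p0 = 0.4879, p2 = 0.02429

∂p0/∂z2 = -p0 × p2 = -0.4879 × 0.02429 = -0.01185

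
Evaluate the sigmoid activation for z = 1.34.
0.7925

sigmoid(1.34) = 1/(1 + e^(-1.34)) = 1/(1 + 0.2618) = 0.7925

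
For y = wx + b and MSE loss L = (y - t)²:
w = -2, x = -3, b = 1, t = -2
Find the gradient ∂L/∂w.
∂L/∂w = -54

y = wx + b = (-2)(-3) + 1 = 7
∂L/∂y = 2(y - t) = 2(7 - -2) = 18
∂y/∂w = x = -3
∂L/∂w = ∂L/∂y · ∂y/∂w = 18 × -3 = -54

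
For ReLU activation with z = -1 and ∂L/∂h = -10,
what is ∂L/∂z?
∂L/∂z = 0

h = ReLU(-1) = 0
Since z < 0: ∂h/∂z = 0
∂L/∂z = ∂L/∂h · ∂h/∂z = -10 × 0 = 0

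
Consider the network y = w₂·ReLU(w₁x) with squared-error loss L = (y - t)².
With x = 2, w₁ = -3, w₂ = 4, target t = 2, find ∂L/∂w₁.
∂L/∂w₁ = 0

Forward pass:
z = w₁x = -3×2 = -6
h = ReLU(-6) = 0
y = w₂h = 4×0 = 0

Backward pass:
∂L/∂y = 2(y - t) = 2(0 - 2) = -4
∂y/∂h = w₂ = 4
∂h/∂z = 0 (ReLU derivative)
∂z/∂w₁ = x = 2

∂L/∂w₁ = -4 × 4 × 0 × 2 = 0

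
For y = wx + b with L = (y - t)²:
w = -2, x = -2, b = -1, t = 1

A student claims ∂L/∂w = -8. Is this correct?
Correct

y = (-2)(-2) + -1 = 3
∂L/∂y = 2(y - t) = 2(3 - 1) = 4
∂y/∂w = x = -2
∂L/∂w = 4 × -2 = -8

Claimed value: -8
Correct: The correct gradient is -8.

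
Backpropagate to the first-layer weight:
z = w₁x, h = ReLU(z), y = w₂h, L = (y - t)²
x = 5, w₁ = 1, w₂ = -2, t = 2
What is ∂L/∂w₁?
∂L/∂w₁ = 240

Forward pass:
z = w₁x = 1×5 = 5
h = ReLU(5) = 5
y = w₂h = -2×5 = -10

Backward pass:
∂L/∂y = 2(y - t) = 2(-10 - 2) = -24
∂y/∂h = w₂ = -2
∂h/∂z = 1 (ReLU derivative)
∂z/∂w₁ = x = 5

∂L/∂w₁ = -24 × -2 × 1 × 5 = 240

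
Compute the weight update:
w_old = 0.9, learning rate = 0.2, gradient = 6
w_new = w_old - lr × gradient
w_new = -0.3

w_new = w - η·∂L/∂w = 0.9 - 0.2×(6) = 0.9 - (1.2) = -0.3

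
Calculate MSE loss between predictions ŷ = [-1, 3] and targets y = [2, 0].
MSE = 9

MSE = (1/2)((-1-2)² + (3-0)²) = (1/2)(9 + 9) = 9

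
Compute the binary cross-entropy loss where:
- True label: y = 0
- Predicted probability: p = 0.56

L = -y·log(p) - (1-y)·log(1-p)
L = 0.821

L = -0·log(0.56) - 1·log(0.44) = -log(0.44) = 0.821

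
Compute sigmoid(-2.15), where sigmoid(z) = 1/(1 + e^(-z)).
0.1043

sigmoid(-2.15) = 1/(1 + e^(2.15)) = 1/(1 + 8.585) = 0.1043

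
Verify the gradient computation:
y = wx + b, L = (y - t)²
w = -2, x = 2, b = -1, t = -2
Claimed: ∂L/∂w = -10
Incorrect

y = (-2)(2) + -1 = -5
∂L/∂y = 2(y - t) = 2(-5 - -2) = -6
∂y/∂w = x = 2
∂L/∂w = -6 × 2 = -12

Claimed value: -10
Incorrect: The correct gradient is -12.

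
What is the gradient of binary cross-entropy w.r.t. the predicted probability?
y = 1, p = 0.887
∂L/∂p = -1.127

∂L/∂p = -y/p + (1-y)/(1-p) = -1/0.887 + 0 = -1.127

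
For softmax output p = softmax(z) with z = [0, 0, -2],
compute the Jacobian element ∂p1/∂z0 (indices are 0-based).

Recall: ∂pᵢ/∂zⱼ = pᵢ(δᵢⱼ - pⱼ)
∂p1/∂z0 = -0.2193

p = softmax(z) = [0.4683, 0.4683, 0.06338]
p1 = 0.4683, p0 = 0.4683

∂p1/∂z0 = -p1 × p0 = -0.4683 × 0.4683 = -0.2193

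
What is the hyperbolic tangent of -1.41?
-0.8875

tanh(-1.41) = (e^(-1.41) - e^(1.41))/(e^(-1.41) + e^(1.41)) = -0.8875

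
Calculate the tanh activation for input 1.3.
0.8617

tanh(1.3) = (e^(1.3) - e^(-1.3))/(e^(1.3) + e^(-1.3)) = 0.8617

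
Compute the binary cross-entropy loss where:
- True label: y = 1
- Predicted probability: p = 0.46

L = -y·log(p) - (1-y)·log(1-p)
L = 0.7765

L = -1·log(0.46) - 0·log(0.54) = -log(0.46) = 0.7765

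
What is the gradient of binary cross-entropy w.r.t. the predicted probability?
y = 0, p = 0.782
∂L/∂p = 4.587

∂L/∂p = -y/p + (1-y)/(1-p) = 0 + 1/0.218 = 4.587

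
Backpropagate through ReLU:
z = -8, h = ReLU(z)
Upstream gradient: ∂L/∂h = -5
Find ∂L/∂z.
∂L/∂z = 0

h = ReLU(-8) = 0
Since z < 0: ∂h/∂z = 0
∂L/∂z = ∂L/∂h · ∂h/∂z = -5 × 0 = 0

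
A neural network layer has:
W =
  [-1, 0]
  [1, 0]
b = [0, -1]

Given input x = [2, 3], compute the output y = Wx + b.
y = [-2, 1]

Wx = [-1×2 + 0×3, 1×2 + 0×3]
   = [-2, 2]
y = Wx + b = [-2 + 0, 2 + -1] = [-2, 1]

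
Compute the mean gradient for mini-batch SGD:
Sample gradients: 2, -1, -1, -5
Average gradient = -1.25

Average = (1/4)(2 + -1 + -1 + -5) = -5/4 = -1.25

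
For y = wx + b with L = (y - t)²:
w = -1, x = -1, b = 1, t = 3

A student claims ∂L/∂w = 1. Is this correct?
Incorrect

y = (-1)(-1) + 1 = 2
∂L/∂y = 2(y - t) = 2(2 - 3) = -2
∂y/∂w = x = -1
∂L/∂w = -2 × -1 = 2

Claimed value: 1
Incorrect: The correct gradient is 2.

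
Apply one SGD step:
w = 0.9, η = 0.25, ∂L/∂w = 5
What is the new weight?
w_new = -0.35

w_new = w - η·∂L/∂w = 0.9 - 0.25×(5) = 0.9 - (1.25) = -0.35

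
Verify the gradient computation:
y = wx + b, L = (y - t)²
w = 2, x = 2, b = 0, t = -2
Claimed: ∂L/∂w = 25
Incorrect

y = (2)(2) + 0 = 4
∂L/∂y = 2(y - t) = 2(4 - -2) = 12
∂y/∂w = x = 2
∂L/∂w = 12 × 2 = 24

Claimed value: 25
Incorrect: The correct gradient is 24.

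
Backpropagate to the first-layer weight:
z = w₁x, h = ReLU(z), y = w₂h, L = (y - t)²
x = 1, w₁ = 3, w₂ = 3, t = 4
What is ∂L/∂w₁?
∂L/∂w₁ = 30

Forward pass:
z = w₁x = 3×1 = 3
h = ReLU(3) = 3
y = w₂h = 3×3 = 9

Backward pass:
∂L/∂y = 2(y - t) = 2(9 - 4) = 10
∂y/∂h = w₂ = 3
∂h/∂z = 1 (ReLU derivative)
∂z/∂w₁ = x = 1

∂L/∂w₁ = 10 × 3 × 1 × 1 = 30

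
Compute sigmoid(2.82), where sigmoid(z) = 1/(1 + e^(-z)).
0.9437

sigmoid(2.82) = 1/(1 + e^(-2.82)) = 1/(1 + 0.05961) = 0.9437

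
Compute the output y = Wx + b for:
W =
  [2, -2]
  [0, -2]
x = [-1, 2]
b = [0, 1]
y = [-6, -3]

Wx = [2×-1 + -2×2, 0×-1 + -2×2]
   = [-6, -4]
y = Wx + b = [-6 + 0, -4 + 1] = [-6, -3]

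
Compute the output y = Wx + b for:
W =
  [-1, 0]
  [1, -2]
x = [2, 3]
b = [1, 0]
y = [-1, -4]

Wx = [-1×2 + 0×3, 1×2 + -2×3]
   = [-2, -4]
y = Wx + b = [-2 + 1, -4 + 0] = [-1, -4]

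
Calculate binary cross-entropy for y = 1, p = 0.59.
L = 0.5276

L = -1·log(0.59) - 0·log(0.41) = -log(0.59) = 0.5276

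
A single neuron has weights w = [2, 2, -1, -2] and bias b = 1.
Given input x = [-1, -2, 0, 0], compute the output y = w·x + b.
y = -5

y = (2)(-1) + (2)(-2) + (-1)(0) + (-2)(0) + 1 = -5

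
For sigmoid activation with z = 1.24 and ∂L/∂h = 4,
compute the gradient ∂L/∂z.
∂L/∂z = 0.6963

σ(1.24) = 0.7756
σ'(1.24) = σ(1.24)(1 - σ(1.24)) = 0.7756 × 0.2244 = 0.1741
∂L/∂z = ∂L/∂h · σ'(z) = 4 × 0.1741 = 0.6963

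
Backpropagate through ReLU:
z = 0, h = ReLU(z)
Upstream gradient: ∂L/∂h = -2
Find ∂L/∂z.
∂L/∂z = 0

h = ReLU(0) = 0
At z = 0: ∂h/∂z = 0 (by convention)
∂L/∂z = ∂L/∂h · ∂h/∂z = -2 × 0 = 0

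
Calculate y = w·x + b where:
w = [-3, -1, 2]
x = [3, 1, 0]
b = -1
y = -11

y = (-3)(3) + (-1)(1) + (2)(0) + -1 = -11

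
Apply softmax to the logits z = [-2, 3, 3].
p = [0.0034, 0.4983, 0.4983]

exp(z) = [0.1353, 20.09, 20.09]
Sum = 40.31
p = [0.0034, 0.4983, 0.4983]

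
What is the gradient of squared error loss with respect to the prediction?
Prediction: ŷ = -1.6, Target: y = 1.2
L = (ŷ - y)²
∂L/∂ŷ = -5.6

∂L/∂ŷ = 2(ŷ - y) = 2(-1.6 - 1.2) = 2(-2.8) = -5.6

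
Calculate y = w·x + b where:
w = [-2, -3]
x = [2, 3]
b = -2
y = -15

y = (-2)(2) + (-3)(3) + -2 = -15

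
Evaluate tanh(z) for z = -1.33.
-0.8692

tanh(-1.33) = (e^(-1.33) - e^(1.33))/(e^(-1.33) + e^(1.33)) = -0.8692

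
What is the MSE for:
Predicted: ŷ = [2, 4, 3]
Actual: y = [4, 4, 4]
MSE = 1.667

MSE = (1/3)((2-4)² + (4-4)² + (3-4)²) = (1/3)(4 + 0 + 1) = 1.667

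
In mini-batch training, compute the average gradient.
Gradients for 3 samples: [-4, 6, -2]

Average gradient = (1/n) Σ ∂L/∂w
Average gradient = 0

Average = (1/3)(-4 + 6 + -2) = 0/3 = 0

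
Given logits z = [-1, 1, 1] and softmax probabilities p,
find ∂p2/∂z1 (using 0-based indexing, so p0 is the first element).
∂p2/∂z1 = -0.2193

p = softmax(z) = [0.06338, 0.4683, 0.4683]
p2 = 0.4683, p1 = 0.4683

∂p2/∂z1 = -p2 × p1 = -0.4683 × 0.4683 = -0.2193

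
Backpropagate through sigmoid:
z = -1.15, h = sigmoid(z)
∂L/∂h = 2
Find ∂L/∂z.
∂L/∂z = 0.3653

σ(-1.15) = 0.2405
σ'(-1.15) = σ(-1.15)(1 - σ(-1.15)) = 0.2405 × 0.7595 = 0.1827
∂L/∂z = ∂L/∂h · σ'(z) = 2 × 0.1827 = 0.3653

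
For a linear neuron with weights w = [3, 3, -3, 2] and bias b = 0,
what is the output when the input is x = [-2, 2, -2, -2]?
y = 2

y = (3)(-2) + (3)(2) + (-3)(-2) + (2)(-2) + 0 = 2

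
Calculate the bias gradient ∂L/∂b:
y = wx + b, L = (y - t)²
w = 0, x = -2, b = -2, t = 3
∂L/∂b = -10

y = wx + b = (0)(-2) + -2 = -2
∂L/∂y = 2(y - t) = 2(-2 - 3) = -10
∂y/∂b = 1
∂L/∂b = ∂L/∂y · ∂y/∂b = -10 × 1 = -10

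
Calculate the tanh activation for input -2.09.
-0.9699

tanh(-2.09) = (e^(-2.09) - e^(2.09))/(e^(-2.09) + e^(2.09)) = -0.9699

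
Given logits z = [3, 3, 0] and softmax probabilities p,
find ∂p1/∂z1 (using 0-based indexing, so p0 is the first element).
∂p1/∂z1 = 0.2499

p = softmax(z) = [0.4879, 0.4879, 0.02429]
p1 = 0.4879

∂p1/∂z1 = p1(1 - p1) = 0.4879 × (1 - 0.4879) = 0.2499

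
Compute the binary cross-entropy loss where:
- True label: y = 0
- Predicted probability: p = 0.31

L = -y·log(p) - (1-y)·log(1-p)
L = 0.3711

L = -0·log(0.31) - 1·log(0.69) = -log(0.69) = 0.3711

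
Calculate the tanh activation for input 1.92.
0.9579

tanh(1.92) = (e^(1.92) - e^(-1.92))/(e^(1.92) + e^(-1.92)) = 0.9579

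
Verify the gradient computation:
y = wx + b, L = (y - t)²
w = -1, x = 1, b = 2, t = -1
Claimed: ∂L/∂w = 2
Incorrect

y = (-1)(1) + 2 = 1
∂L/∂y = 2(y - t) = 2(1 - -1) = 4
∂y/∂w = x = 1
∂L/∂w = 4 × 1 = 4

Claimed value: 2
Incorrect: The correct gradient is 4.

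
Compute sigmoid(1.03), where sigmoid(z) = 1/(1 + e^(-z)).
0.7369

sigmoid(1.03) = 1/(1 + e^(-1.03)) = 1/(1 + 0.357) = 0.7369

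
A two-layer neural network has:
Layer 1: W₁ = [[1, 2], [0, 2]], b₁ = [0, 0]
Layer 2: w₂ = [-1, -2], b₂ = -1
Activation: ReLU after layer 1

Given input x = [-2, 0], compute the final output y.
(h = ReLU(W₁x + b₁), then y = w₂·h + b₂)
y = -1

Layer 1 pre-activation: z₁ = [-2, 0]
After ReLU: h = [0, 0]
Layer 2 output: y = -1×0 + -2×0 + -1 = -1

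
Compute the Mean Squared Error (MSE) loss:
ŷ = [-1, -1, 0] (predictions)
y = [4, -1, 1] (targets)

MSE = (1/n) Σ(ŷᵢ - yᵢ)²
MSE = 8.667

MSE = (1/3)((-1-4)² + (-1--1)² + (0-1)²) = (1/3)(25 + 0 + 1) = 8.667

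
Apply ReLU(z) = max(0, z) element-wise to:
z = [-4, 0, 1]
h = [0, 0, 1]

ReLU applied element-wise: max(0,-4)=0, max(0,0)=0, max(0,1)=1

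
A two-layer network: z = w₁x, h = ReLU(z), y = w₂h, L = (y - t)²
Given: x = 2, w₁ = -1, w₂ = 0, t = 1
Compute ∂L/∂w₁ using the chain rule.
∂L/∂w₁ = 0

Forward pass:
z = w₁x = -1×2 = -2
h = ReLU(-2) = 0
y = w₂h = 0×0 = 0

Backward pass:
∂L/∂y = 2(y - t) = 2(0 - 1) = -2
∂y/∂h = w₂ = 0
∂h/∂z = 0 (ReLU derivative)
∂z/∂w₁ = x = 2

∂L/∂w₁ = -2 × 0 × 0 × 2 = 0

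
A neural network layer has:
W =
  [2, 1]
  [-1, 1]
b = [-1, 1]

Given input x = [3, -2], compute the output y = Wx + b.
y = [3, -4]

Wx = [2×3 + 1×-2, -1×3 + 1×-2]
   = [4, -5]
y = Wx + b = [4 + -1, -5 + 1] = [3, -4]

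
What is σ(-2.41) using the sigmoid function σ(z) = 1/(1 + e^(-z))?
0.08241

sigmoid(-2.41) = 1/(1 + e^(2.41)) = 1/(1 + 11.13) = 0.08241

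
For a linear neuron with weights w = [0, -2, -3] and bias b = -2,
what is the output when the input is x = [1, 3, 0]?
y = -8

y = (0)(1) + (-2)(3) + (-3)(0) + -2 = -8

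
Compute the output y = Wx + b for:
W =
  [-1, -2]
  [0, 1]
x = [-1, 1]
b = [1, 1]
y = [0, 2]

Wx = [-1×-1 + -2×1, 0×-1 + 1×1]
   = [-1, 1]
y = Wx + b = [-1 + 1, 1 + 1] = [0, 2]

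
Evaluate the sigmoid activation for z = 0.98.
0.7271

sigmoid(0.98) = 1/(1 + e^(-0.98)) = 1/(1 + 0.3753) = 0.7271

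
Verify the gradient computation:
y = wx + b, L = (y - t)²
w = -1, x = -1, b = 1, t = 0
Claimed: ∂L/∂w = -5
Incorrect

y = (-1)(-1) + 1 = 2
∂L/∂y = 2(y - t) = 2(2 - 0) = 4
∂y/∂w = x = -1
∂L/∂w = 4 × -1 = -4

Claimed value: -5
Incorrect: The correct gradient is -4.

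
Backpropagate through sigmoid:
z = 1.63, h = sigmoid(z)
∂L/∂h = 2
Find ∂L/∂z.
∂L/∂z = 0.274

σ(1.63) = 0.8362
σ'(1.63) = σ(1.63)(1 - σ(1.63)) = 0.8362 × 0.1638 = 0.137
∂L/∂z = ∂L/∂h · σ'(z) = 2 × 0.137 = 0.274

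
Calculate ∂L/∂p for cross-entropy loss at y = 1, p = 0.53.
∂L/∂p = -1.887

∂L/∂p = -y/p + (1-y)/(1-p) = -1/0.53 + 0 = -1.887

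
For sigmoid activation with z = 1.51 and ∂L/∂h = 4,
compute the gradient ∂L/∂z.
∂L/∂z = 0.5928

σ(1.51) = 0.8191
σ'(1.51) = σ(1.51)(1 - σ(1.51)) = 0.8191 × 0.1809 = 0.1482
∂L/∂z = ∂L/∂h · σ'(z) = 4 × 0.1482 = 0.5928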